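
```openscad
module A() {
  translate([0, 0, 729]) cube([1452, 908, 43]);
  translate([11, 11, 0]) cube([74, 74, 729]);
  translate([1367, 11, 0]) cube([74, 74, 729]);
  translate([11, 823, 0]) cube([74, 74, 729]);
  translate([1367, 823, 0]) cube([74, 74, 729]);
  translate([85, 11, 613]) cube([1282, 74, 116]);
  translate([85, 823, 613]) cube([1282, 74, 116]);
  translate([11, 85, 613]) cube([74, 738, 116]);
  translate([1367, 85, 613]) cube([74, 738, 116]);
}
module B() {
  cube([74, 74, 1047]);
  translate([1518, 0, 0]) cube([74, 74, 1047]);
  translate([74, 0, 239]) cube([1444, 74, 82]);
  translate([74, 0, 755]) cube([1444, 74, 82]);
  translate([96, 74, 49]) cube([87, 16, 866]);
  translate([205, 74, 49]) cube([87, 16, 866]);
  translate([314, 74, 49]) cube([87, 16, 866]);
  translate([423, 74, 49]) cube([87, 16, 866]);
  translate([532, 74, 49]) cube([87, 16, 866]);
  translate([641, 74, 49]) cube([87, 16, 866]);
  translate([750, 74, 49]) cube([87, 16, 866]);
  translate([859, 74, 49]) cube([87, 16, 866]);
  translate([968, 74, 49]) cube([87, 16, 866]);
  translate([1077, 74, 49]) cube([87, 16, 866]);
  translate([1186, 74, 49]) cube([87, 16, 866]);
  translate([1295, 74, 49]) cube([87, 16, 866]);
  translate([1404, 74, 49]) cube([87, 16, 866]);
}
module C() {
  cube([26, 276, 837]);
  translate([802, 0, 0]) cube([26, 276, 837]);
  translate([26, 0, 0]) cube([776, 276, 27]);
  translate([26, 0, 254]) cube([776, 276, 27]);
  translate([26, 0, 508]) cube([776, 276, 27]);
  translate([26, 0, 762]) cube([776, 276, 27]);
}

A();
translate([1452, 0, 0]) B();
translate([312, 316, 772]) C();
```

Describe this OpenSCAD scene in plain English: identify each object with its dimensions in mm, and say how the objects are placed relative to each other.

A is a table: top 1452 mm (x) × 908 mm (y), 43 mm thick, upper face at z = 772 mm, on four 74×74 mm square legs, each inset 11 mm from the nearest pair of top edges, running from z = 0 to the bottom of the top. Four apron rails, 74 mm thick and 116 mm tall, run between adjacent legs with their top edges flush with the underside of the top and their outer faces flush with the legs' outer faces.

B is a fence section. Two 74×74 mm posts, 1047 mm tall, stand on the floor with a clear span of 1444 mm between their inner faces. Two horizontal rails of 74×82 mm section span the gap between the posts with their undersides at z = 239 mm and z = 755 mm, flush with the posts' −y face. 13 pickets, each 87 mm wide, 16 mm thick and 866 mm tall, are fixed to the +y face of the rails with their bottoms at z = 49 mm, evenly spaced across the span with equal gaps (rounded down to the nearest mm) at the −x end and between each pair — any rounding remainder accumulates at the +x end.

C is an open bookshelf. Two side panels, each 26 mm thick, 276 mm deep and 837 mm tall, stand 828 mm apart (outside-to-outside). Between them sit 4 shelves, each 27 mm thick and 276 mm deep, spanning the full gap between the sides. The bottom shelf rests on the floor (its underside at z = 0) and the clear gap between one shelf's top and the next shelf's underside is 227 mm.

The fence section is against the table's +x side, with their −y faces flush. The bookshelf is on top of the table, centred.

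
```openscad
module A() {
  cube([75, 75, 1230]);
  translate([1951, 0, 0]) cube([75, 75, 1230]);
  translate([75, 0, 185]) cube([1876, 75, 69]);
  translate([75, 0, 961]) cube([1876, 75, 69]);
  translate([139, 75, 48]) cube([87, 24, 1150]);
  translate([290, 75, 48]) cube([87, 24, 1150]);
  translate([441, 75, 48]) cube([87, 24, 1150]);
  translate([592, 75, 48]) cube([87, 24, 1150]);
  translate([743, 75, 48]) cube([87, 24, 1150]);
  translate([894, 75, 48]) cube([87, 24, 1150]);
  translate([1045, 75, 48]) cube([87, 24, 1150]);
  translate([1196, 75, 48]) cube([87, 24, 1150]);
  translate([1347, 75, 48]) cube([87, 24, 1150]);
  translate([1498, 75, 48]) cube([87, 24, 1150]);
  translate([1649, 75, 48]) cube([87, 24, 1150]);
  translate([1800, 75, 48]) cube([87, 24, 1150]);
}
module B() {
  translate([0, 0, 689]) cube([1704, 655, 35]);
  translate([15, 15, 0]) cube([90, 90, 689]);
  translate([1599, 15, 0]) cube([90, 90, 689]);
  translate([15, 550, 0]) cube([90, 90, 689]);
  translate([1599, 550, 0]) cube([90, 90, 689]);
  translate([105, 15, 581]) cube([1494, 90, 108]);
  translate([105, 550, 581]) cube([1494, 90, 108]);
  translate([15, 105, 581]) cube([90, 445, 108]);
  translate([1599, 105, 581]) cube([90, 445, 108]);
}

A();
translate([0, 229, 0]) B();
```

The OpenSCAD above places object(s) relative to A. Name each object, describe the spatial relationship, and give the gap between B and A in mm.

A is a fence section. B is a table. The table is on the floor beside the fence section on its +y side. The gap between the table and the fence section is 130 mm.

The table's nearest face is 130 mm from the fence section's +y face.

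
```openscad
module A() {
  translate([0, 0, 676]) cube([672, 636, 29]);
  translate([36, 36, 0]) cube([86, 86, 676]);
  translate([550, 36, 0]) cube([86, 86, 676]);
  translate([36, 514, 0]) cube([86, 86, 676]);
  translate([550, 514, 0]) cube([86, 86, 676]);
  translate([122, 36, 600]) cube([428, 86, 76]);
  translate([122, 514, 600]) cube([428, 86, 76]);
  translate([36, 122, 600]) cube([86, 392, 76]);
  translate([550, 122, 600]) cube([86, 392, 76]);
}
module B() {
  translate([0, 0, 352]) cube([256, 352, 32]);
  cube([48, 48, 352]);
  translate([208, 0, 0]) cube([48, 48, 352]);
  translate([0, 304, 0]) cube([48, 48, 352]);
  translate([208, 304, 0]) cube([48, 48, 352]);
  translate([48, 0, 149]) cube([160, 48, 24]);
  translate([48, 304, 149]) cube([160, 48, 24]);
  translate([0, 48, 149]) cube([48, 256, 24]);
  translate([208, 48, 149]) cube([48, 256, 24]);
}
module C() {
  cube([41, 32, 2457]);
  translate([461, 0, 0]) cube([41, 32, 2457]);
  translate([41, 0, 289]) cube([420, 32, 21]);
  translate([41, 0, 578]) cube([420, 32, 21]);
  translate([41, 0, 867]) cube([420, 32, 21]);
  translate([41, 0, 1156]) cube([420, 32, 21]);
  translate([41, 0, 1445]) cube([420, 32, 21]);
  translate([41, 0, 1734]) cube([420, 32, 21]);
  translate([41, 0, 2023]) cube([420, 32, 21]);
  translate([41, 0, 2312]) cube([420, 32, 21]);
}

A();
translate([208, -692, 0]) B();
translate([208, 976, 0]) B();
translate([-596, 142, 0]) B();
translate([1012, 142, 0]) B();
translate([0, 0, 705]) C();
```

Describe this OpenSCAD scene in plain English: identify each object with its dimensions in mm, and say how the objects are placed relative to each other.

A is a table: top 672 mm (x) × 636 mm (y), 29 mm thick, upper face at z = 705 mm, on four 86×86 mm square legs, each inset 36 mm from the nearest pair of top edges, running from z = 0 to the bottom of the top. Four apron rails, 86 mm thick and 76 mm tall, run between adjacent legs with their top edges flush with the underside of the top and their outer faces flush with the legs' outer faces.

B is a simple wooden stool: a rectangular seat 256 mm (x) by 352 mm (y), 32 mm thick, top face at z = 384 mm, on four square legs, each 48×48 mm in cross-section. The legs rest on z = 0, each flush with a corner of the seat. Four stretchers, 48 mm wide and 24 mm tall, connect adjacent legs with their undersides at z = 149 mm, each running between the inner faces of the legs it joins and aligned with the legs' outer faces on the other axis.

C is a straight ladder. Two 41×32 mm vertical rails, 2457 mm tall, stand 502 mm apart (outside-to-outside) with their front faces coplanar on the −y side. 8 rungs, each 32 mm deep and 21 mm tall, span between the inner faces of the rails, front faces flush with the rails. The lowest rung's underside is at z = 289 mm and rungs are spaced 289 mm apart (underside to underside).

Four stools sit around the table at the −y, +y, −x, +x sides. The ladder is on top of the table.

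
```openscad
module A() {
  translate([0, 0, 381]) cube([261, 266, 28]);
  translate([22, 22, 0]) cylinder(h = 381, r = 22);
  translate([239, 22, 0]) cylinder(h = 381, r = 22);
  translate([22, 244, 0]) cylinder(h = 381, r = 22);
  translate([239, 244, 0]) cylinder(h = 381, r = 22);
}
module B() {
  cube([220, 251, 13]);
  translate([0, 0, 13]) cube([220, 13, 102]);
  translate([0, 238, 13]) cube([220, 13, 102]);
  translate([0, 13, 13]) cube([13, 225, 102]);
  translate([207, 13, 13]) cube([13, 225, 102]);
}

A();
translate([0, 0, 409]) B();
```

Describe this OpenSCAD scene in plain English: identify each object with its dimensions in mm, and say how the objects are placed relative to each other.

A is a four-legged stool. The seat is a 261×266×28 mm slab whose top surface is at z = 409 mm; four round legs, each 44 mm in diameter, run from the floor (z = 0) to the underside of the seat, each leg's axis is inset half a diameter from the nearest pair of seat edges (so the leg's bounding box is flush with the corner).

B is an open-topped rectangular box: outside dimensions 220×251×115 mm, with a uniform wall and base thickness of 13 mm. The base is a full 220×251 slab on the floor; four walls sit on top of the base. The front and back walls (the −y and +y sides) span the full width; the two side walls fit between them.

The open box is on top of the stool.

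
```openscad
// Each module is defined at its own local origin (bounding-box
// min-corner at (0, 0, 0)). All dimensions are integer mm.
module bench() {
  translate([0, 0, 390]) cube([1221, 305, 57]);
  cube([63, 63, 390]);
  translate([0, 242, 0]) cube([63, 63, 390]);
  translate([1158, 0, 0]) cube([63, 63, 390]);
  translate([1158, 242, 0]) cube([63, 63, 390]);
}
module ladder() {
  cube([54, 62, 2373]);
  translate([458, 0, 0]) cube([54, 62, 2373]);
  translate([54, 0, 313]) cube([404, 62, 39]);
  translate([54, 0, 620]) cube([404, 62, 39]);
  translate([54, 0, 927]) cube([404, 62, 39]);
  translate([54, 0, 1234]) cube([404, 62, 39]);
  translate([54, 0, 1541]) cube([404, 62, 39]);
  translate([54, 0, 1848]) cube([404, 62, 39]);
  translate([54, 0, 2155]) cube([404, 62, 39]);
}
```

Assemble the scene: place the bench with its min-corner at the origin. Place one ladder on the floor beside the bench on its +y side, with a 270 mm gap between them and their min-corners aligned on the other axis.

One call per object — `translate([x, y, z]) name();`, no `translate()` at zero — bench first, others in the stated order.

bench();
translate([0, 575, 0]) ladder();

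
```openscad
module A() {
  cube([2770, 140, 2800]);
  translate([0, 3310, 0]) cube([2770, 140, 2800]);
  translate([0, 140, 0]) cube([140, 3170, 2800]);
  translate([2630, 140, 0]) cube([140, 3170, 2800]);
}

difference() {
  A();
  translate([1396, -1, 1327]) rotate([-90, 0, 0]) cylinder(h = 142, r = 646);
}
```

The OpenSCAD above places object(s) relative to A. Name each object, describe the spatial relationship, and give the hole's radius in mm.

A is a house frame. The house frame has a circular hole through its front wall. The hole's radius is 646 mm.

The subtracted cylinder has r = 646 mm.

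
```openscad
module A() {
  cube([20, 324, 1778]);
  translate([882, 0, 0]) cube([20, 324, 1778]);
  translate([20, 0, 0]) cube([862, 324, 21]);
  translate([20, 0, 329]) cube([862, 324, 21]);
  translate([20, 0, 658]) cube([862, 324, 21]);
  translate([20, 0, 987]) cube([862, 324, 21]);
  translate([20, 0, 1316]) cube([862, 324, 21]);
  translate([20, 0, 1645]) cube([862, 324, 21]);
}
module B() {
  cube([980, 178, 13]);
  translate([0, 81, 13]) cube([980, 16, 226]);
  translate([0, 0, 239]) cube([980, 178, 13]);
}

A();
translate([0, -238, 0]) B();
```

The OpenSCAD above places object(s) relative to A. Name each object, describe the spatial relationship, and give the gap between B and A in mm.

The I-beam's nearest face is 60 mm from the bookshelf's −y face.

A is a bookshelf. B is an I-beam. The I-beam is on the floor beside the bookshelf on its −y side. The gap between the I-beam and the bookshelf is 60 mm.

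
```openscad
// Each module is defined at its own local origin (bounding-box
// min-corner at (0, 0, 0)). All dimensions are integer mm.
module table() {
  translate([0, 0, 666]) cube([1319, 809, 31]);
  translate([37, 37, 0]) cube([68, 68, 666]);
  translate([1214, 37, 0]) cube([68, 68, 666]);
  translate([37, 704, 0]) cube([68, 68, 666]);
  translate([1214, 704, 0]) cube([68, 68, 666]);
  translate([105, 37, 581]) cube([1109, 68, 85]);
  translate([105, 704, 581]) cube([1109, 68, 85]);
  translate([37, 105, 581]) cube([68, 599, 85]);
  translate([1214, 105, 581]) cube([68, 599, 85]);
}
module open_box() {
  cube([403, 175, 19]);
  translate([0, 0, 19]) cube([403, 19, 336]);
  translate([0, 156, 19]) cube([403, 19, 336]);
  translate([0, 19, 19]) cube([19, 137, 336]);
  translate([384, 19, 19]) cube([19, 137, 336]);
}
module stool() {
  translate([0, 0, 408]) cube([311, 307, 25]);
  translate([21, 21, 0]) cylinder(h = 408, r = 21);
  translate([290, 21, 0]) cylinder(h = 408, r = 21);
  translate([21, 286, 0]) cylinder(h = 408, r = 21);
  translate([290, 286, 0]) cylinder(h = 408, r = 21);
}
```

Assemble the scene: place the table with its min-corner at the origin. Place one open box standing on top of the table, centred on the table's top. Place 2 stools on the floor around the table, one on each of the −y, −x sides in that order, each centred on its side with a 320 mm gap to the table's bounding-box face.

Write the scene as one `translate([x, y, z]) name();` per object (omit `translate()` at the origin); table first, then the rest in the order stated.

table();
translate([458, 317, 697]) open_box();
translate([504, -627, 0]) stool();
translate([-631, 251, 0]) stool();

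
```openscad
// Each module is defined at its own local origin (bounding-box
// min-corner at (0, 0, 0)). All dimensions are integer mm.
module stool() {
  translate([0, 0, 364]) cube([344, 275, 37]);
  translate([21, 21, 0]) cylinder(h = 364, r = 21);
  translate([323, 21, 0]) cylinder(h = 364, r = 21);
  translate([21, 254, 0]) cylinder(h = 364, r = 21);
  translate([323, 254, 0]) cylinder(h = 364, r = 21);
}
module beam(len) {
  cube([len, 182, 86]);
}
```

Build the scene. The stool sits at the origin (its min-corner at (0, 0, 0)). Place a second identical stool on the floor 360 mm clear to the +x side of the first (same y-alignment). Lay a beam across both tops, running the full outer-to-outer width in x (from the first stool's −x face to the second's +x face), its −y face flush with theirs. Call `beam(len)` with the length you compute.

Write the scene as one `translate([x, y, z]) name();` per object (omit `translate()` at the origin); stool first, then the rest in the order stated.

stool();
translate([704, 0, 0]) stool();
translate([0, 0, 401]) beam(1048);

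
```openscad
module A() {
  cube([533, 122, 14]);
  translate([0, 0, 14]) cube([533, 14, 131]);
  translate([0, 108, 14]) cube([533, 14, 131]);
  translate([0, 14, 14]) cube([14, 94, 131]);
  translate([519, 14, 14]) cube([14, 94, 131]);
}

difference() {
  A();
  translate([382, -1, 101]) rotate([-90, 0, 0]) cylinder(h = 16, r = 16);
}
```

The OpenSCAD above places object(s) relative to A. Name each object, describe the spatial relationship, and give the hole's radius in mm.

The subtracted cylinder has r = 16 mm.

A is an open box. The open box has a circular hole through its front wall. The hole's radius is 16 mm.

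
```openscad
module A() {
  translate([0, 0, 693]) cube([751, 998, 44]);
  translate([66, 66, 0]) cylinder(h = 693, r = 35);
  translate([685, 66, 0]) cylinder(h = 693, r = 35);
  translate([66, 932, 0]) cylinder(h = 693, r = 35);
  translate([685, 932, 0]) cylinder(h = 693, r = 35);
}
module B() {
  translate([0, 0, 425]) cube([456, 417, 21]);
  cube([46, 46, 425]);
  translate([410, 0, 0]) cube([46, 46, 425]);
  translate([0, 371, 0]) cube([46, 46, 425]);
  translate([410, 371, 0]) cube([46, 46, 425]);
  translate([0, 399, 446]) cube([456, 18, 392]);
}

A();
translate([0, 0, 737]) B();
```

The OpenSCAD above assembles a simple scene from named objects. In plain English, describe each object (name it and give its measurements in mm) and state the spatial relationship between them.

A is a rectangular dining table. The top is 751×998×44 mm with its upper surface at z = 737 mm. It stands on four round legs of 70 mm diameter, each leg's bounding box inset 31 mm from the nearest pair of top edges, running from the floor to the underside of the top.

B is a chair: 456×417 mm seat, 21 mm thick, top at z = 446 mm, on four 46 mm square corner legs flush with the seat edges. A 18 mm thick backrest slab spans the full seat width, extending 392 mm above the seat top, its back face flush with the seat's +y edge.

The chair is on top of the table.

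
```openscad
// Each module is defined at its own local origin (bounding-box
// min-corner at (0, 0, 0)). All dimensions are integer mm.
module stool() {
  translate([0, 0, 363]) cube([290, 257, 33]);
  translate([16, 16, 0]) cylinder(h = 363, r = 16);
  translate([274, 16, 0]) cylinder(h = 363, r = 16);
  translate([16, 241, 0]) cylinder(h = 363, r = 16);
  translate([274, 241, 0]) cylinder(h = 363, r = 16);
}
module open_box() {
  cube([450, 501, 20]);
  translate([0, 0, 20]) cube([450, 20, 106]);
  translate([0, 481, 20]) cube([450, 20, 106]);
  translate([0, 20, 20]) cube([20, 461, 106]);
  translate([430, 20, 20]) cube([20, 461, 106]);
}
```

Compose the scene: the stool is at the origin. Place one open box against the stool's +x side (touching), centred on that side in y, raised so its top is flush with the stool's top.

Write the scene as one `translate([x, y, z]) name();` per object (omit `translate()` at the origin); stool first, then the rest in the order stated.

stool();
translate([290, -122, 270]) open_box();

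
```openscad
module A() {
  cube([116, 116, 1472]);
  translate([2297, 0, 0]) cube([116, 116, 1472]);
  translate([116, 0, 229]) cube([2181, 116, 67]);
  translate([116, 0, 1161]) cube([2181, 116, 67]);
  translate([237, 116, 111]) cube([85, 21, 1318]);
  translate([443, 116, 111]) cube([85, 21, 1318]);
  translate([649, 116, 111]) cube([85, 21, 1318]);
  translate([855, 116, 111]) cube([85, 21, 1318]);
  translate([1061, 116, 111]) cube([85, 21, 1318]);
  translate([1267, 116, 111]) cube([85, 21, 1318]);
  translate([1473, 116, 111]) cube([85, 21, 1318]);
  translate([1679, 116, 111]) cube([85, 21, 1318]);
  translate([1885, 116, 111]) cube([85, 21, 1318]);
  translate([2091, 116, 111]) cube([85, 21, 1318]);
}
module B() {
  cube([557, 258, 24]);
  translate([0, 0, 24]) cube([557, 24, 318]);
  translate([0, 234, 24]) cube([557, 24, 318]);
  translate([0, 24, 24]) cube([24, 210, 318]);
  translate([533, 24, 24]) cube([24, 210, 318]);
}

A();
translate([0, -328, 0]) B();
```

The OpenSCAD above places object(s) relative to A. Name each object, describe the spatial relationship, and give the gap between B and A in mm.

The open box's nearest face is 70 mm from the fence section's −y face.

A is a fence section. B is an open box. The open box is on the floor beside the fence section on its −y side. The gap between the open box and the fence section is 70 mm.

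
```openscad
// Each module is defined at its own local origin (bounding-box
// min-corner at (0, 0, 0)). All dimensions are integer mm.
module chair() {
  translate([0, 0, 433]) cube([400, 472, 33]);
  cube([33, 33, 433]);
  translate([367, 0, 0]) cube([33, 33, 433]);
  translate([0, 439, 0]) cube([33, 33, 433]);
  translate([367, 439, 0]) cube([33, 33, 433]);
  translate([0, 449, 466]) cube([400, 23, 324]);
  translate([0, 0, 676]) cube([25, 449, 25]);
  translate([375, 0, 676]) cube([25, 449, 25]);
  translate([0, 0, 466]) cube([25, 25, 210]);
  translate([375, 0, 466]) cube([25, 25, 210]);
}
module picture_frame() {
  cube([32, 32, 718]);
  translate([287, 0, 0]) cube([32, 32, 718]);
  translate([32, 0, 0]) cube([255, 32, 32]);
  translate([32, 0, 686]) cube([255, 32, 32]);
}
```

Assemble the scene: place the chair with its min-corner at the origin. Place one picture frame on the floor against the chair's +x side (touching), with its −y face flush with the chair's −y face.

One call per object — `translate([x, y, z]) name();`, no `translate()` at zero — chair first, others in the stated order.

chair();
translate([400, 0, 0]) picture_frame();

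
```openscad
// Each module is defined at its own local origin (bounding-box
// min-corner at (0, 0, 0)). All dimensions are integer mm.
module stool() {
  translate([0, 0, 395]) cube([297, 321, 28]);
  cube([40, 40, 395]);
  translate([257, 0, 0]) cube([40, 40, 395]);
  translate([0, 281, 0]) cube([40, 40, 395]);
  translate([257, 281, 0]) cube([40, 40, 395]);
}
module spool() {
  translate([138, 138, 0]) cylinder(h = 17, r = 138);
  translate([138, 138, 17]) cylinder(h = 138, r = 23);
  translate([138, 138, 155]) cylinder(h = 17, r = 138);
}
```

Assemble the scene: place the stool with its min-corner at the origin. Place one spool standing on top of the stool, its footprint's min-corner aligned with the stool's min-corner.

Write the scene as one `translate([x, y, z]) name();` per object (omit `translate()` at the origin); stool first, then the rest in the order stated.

stool();
translate([0, 0, 423]) spool();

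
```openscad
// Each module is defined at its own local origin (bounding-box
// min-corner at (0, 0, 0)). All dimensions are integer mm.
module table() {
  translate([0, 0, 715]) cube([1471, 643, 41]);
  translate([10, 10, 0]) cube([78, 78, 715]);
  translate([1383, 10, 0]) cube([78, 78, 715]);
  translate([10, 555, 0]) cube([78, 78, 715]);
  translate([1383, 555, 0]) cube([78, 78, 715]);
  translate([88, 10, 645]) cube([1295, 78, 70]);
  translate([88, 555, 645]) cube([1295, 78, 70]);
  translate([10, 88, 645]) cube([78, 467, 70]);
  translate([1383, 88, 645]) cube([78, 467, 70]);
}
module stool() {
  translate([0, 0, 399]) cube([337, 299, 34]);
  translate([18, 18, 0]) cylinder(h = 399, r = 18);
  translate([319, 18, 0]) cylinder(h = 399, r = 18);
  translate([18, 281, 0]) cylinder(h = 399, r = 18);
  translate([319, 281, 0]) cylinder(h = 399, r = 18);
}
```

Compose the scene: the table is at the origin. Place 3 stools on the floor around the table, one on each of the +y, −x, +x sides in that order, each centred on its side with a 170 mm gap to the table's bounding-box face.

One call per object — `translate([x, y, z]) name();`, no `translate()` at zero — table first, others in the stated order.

table();
translate([567, 813, 0]) stool();
translate([-507, 172, 0]) stool();
translate([1641, 172, 0]) stool();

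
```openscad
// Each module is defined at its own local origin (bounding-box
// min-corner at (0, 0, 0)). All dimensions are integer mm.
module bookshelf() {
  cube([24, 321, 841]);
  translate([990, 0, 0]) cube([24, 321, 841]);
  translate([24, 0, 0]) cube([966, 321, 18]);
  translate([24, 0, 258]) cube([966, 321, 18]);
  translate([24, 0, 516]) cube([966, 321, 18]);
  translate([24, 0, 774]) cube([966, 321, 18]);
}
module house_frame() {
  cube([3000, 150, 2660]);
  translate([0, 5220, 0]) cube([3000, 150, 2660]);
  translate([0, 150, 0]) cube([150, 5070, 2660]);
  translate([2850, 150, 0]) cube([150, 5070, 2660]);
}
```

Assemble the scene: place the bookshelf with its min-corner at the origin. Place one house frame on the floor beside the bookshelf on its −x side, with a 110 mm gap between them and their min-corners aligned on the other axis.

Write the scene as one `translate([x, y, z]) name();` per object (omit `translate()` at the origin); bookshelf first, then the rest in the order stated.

bookshelf();
translate([-3110, 0, 0]) house_frame();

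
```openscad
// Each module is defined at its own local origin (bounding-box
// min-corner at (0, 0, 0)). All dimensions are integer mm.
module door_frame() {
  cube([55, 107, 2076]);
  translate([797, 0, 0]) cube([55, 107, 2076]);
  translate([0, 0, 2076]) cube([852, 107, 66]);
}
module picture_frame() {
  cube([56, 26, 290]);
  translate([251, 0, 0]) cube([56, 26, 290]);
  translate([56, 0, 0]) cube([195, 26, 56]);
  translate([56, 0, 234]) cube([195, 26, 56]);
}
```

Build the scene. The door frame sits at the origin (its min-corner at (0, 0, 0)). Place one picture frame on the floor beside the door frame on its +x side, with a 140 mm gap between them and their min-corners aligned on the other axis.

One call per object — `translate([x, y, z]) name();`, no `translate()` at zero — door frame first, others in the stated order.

door_frame();
translate([992, 0, 0]) picture_frame();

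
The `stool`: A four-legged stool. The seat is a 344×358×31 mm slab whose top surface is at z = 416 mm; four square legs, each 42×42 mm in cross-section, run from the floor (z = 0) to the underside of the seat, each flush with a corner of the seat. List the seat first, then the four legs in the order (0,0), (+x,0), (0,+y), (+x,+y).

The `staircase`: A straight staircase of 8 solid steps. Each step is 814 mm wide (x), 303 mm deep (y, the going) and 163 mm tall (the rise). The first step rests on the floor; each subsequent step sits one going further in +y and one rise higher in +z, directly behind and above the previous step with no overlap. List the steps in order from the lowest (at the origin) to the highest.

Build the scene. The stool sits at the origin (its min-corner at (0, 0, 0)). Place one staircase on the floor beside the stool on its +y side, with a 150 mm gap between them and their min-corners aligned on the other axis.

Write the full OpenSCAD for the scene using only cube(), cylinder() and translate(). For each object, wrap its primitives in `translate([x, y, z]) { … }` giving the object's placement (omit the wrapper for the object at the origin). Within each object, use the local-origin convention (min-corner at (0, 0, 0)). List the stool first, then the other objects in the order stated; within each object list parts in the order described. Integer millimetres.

translate([0, 0, 385]) cube([344, 358, 31]);
cube([42, 42, 385]);
translate([302, 0, 0]) cube([42, 42, 385]);
translate([0, 316, 0]) cube([42, 42, 385]);
translate([302, 316, 0]) cube([42, 42, 385]);
translate([0, 508, 0]) {
  cube([814, 303, 163]);
  translate([0, 303, 163]) cube([814, 303, 163]);
  translate([0, 606, 326]) cube([814, 303, 163]);
  translate([0, 909, 489]) cube([814, 303, 163]);
  translate([0, 1212, 652]) cube([814, 303, 163]);
  translate([0, 1515, 815]) cube([814, 303, 163]);
  translate([0, 1818, 978]) cube([814, 303, 163]);
  translate([0, 2121, 1141]) cube([814, 303, 163]);
}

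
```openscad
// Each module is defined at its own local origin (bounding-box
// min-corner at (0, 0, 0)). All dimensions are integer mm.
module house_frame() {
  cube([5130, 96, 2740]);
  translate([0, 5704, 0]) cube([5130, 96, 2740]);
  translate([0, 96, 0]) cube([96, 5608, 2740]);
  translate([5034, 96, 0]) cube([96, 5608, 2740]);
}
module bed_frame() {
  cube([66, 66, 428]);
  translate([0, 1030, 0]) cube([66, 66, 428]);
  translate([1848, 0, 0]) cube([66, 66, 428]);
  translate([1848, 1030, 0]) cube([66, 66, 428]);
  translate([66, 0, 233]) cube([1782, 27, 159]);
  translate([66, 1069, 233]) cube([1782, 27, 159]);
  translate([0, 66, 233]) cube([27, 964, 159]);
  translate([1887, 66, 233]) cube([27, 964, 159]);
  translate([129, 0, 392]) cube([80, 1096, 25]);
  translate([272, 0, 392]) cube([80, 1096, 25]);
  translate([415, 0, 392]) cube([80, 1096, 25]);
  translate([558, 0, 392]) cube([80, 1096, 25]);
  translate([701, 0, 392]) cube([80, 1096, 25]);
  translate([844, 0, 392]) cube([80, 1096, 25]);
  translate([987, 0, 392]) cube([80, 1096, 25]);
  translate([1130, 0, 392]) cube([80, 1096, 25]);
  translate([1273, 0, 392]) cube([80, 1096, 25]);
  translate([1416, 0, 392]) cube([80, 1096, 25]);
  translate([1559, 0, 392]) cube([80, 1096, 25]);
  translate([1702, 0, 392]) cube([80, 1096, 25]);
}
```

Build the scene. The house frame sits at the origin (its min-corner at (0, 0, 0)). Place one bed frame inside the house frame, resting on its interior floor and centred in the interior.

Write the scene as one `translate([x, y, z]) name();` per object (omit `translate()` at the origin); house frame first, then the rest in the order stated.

house_frame();
translate([1608, 2352, 0]) bed_frame();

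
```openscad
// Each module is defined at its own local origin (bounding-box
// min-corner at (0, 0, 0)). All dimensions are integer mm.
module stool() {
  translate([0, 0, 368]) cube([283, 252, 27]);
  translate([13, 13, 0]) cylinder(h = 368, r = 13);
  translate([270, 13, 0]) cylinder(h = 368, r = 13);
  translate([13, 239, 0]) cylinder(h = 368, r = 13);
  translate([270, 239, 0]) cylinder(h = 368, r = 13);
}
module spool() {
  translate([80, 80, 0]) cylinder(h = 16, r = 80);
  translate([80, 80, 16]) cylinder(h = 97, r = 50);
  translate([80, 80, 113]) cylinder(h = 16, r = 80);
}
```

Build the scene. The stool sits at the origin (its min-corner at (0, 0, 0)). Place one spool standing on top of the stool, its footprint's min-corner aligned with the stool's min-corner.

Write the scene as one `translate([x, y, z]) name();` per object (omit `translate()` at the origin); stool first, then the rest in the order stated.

stool();
translate([0, 0, 395]) spool();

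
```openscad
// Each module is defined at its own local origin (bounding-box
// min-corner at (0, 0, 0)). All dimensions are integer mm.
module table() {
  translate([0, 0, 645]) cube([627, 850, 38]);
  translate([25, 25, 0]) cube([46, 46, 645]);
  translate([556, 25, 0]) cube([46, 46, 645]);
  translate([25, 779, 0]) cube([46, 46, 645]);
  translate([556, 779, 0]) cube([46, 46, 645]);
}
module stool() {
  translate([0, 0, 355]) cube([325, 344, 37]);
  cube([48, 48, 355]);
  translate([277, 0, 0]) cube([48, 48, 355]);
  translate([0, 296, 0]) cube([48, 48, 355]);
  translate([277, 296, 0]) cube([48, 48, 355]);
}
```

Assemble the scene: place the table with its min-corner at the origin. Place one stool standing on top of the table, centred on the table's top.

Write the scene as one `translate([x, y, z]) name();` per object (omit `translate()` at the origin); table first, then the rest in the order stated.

table();
translate([151, 253, 683]) stool();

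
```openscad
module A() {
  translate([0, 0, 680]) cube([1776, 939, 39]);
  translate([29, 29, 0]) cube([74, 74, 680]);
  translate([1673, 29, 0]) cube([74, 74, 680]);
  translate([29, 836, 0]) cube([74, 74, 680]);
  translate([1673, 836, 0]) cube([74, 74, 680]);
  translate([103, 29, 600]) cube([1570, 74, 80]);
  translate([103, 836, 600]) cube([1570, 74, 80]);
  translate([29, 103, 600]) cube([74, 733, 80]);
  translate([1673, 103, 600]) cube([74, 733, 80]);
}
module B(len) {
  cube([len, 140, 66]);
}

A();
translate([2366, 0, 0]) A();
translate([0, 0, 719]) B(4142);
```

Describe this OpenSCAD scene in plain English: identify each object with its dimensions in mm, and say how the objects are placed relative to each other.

A is a table: top 1776 mm (x) × 939 mm (y), 39 mm thick, upper face at z = 719 mm, on four 74×74 mm square legs, each inset 29 mm from the nearest pair of top edges, running from z = 0 to the bottom of the top. Four apron rails, 74 mm thick and 80 mm tall, run between adjacent legs with their top edges flush with the underside of the top and their outer faces flush with the legs' outer faces.

B is a rectangular beam 4142 mm long (x), 140 mm deep (y), 66 mm thick (z).

The beam spans the tops of two tables placed 590 mm apart, resting at z = 719 mm.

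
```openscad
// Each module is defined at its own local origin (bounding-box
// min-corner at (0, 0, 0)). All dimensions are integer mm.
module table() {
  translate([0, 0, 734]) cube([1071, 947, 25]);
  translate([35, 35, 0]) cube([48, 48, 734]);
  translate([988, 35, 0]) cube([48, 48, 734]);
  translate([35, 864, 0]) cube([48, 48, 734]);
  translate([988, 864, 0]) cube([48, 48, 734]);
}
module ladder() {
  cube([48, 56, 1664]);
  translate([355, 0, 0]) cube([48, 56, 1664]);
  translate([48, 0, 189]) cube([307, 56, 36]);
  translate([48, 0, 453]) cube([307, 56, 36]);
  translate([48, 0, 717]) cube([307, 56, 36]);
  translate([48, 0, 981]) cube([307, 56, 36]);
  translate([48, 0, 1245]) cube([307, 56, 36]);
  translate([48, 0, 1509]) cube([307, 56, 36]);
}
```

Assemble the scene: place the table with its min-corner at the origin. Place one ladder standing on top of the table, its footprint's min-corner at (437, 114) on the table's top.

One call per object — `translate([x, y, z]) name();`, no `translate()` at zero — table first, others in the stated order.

table();
translate([437, 114, 759]) ladder();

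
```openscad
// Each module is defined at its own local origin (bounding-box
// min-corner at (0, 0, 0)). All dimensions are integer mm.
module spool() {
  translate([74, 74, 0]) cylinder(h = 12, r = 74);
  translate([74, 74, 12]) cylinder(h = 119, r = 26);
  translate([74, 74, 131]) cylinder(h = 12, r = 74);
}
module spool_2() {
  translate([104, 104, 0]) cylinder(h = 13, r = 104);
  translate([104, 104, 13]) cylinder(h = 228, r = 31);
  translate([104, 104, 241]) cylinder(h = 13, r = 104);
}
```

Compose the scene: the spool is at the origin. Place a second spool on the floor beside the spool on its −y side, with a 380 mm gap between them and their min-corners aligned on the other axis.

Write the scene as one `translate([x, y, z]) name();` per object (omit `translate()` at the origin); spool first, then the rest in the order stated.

spool();
translate([0, -588, 0]) spool_2();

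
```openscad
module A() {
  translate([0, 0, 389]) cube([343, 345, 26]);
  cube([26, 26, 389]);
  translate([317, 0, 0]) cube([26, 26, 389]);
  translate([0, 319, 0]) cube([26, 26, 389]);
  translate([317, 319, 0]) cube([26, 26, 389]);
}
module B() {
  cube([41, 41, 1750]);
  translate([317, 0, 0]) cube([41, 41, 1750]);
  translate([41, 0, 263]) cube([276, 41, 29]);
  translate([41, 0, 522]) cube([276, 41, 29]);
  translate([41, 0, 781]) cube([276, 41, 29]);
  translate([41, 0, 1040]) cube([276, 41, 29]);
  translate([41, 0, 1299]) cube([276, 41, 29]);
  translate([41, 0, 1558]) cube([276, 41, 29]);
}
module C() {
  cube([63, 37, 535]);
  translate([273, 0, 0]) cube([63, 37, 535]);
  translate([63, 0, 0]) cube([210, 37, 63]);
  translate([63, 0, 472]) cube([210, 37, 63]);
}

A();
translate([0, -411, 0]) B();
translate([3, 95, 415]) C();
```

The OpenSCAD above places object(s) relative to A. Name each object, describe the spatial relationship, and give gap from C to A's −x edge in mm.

A is a stool. B is a ladder. C is a picture frame. The ladder is on the floor beside the stool on its −y side. The picture frame is on top of the stool. The gap from the picture frame to the stool's −x edge is 3 mm.

The picture frame's min-x is at 3; the stool's min-x is 0; gap = 3 mm.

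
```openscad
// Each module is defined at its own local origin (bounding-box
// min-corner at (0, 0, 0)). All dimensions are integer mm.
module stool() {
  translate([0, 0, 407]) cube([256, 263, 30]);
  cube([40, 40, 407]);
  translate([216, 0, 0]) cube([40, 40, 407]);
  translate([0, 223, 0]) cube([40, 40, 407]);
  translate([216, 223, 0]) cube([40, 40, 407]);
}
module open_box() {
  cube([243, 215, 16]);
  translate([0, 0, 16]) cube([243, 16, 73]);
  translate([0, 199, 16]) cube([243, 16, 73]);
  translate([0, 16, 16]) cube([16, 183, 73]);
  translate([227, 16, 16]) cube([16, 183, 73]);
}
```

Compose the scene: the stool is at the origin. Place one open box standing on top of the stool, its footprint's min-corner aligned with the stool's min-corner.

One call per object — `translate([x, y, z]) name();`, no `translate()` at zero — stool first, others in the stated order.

stool();
translate([0, 0, 437]) open_box();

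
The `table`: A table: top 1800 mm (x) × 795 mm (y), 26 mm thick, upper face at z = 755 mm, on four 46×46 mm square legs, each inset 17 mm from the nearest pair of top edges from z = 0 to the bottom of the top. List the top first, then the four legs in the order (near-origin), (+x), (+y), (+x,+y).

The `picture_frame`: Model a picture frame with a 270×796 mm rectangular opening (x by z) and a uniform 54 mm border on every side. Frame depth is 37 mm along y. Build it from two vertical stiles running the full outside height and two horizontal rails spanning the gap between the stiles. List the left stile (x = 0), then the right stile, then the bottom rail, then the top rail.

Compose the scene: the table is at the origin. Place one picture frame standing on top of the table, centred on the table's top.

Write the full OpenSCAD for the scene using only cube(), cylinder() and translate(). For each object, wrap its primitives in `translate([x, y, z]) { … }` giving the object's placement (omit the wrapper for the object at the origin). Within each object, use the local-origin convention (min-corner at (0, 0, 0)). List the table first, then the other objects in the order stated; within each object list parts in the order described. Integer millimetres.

translate([0, 0, 729]) cube([1800, 795, 26]);
translate([17, 17, 0]) cube([46, 46, 729]);
translate([1737, 17, 0]) cube([46, 46, 729]);
translate([17, 732, 0]) cube([46, 46, 729]);
translate([1737, 732, 0]) cube([46, 46, 729]);
translate([711, 379, 755]) {
  cube([54, 37, 904]);
  translate([324, 0, 0]) cube([54, 37, 904]);
  translate([54, 0, 0]) cube([270, 37, 54]);
  translate([54, 0, 850]) cube([270, 37, 54]);
}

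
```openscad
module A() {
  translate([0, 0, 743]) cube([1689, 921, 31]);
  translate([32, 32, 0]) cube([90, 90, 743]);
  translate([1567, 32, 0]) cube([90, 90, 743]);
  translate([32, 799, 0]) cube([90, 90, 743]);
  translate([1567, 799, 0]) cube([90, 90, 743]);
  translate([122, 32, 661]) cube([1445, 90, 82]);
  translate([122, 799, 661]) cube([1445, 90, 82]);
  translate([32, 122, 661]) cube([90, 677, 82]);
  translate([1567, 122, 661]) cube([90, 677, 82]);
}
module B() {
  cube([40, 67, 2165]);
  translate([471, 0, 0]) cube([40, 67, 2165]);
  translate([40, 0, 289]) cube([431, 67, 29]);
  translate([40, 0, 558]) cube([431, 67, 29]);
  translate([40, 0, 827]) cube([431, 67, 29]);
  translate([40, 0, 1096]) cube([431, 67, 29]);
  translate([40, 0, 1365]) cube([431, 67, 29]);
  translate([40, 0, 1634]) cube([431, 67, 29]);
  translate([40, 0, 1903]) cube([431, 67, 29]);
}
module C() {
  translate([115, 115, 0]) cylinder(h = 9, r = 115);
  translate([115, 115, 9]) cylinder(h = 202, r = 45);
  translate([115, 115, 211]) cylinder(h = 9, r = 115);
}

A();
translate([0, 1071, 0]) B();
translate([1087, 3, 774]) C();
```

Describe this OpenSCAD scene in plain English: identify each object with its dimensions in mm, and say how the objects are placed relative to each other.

A is a table with a 1689×921 mm rectangular top, 31 mm thick, top surface at z = 774 mm, supported by four 90×90 mm square legs, each inset 32 mm from the nearest pair of top edges, running from the floor. Four apron rails, 90 mm thick and 82 mm tall, run between adjacent legs with their top edges flush with the underside of the top and their outer faces flush with the legs' outer faces.

B is a straight ladder. Two 40×67 mm vertical rails, 2165 mm tall, stand 511 mm apart (outside-to-outside) with their front faces coplanar on the −y side. 7 rungs, each 67 mm deep and 29 mm tall, span between the inner faces of the rails, front faces flush with the rails. The lowest rung's underside is at z = 289 mm and rungs are spaced 269 mm apart (underside to underside).

C is a spool: two coaxial disc flanges of radius 115 mm and thickness 9 mm, joined by a core cylinder of radius 45 mm and height 202 mm. The lower flange rests on z = 0 and the three cylinders share a vertical axis.

The ladder is on the floor beside the table on its +y side. The spool is on top of the table.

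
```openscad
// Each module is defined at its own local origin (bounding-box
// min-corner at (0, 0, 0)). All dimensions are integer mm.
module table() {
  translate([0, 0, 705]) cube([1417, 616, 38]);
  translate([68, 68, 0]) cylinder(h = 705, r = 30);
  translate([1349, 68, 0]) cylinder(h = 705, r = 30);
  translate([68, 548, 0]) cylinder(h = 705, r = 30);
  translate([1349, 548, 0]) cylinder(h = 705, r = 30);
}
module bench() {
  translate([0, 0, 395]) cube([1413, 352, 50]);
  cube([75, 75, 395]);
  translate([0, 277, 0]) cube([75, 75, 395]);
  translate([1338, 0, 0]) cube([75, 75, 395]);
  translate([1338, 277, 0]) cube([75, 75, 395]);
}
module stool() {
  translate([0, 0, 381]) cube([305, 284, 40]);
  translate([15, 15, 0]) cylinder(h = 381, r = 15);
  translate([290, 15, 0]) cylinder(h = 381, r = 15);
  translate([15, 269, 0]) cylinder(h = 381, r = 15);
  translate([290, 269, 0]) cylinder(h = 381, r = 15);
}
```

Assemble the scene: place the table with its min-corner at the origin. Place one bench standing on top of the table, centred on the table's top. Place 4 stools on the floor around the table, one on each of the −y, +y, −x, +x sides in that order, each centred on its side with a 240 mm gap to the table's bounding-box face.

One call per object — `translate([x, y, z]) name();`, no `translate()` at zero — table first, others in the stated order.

table();
translate([2, 132, 743]) bench();
translate([556, -524, 0]) stool();
translate([556, 856, 0]) stool();
translate([-545, 166, 0]) stool();
translate([1657, 166, 0]) stool();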